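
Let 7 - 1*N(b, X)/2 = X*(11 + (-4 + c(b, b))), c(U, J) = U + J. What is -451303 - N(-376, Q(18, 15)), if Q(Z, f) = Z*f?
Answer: -853617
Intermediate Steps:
c(U, J) = J + U
N(b, X) = 14 - 2*X*(7 + 2*b) (N(b, X) = 14 - 2*X*(11 + (-4 + (b + b))) = 14 - 2*X*(11 + (-4 + 2*b)) = 14 - 2*X*(7 + 2*b))
-451303 - N(-376, Q(18, 15)) = -451303 - (14 - 252*15 - 4*18*15*(-376)) = -451303 - (14 - 14*270 - 4*270*(-376)) = -451303 - (14 - 3780 + 406080) = -451303 - 1*402314 = -451303 - 402314 = -853617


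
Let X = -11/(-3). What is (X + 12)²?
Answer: 2209/9 ≈ 245.44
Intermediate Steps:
X = 11/3 (X = -11*(-⅓) = 11/3 ≈ 3.6667)
(X + 12)² = (11/3 + 12)² = (47/3)² = 2209/9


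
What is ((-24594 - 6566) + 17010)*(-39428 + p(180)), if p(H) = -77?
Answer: 558995750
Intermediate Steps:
((-24594 - 6566) + 17010)*(-39428 + p(180)) = ((-24594 - 6566) + 17010)*(-39428 - 77) = (-31160 + 17010)*(-39505) = -14150*(-39505) = 558995750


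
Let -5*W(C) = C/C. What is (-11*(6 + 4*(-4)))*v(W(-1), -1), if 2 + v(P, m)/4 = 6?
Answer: 1760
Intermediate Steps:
W(C) = -⅕ (W(C) = -C/(5*C) = -⅕*1 = -⅕)
v(P, m) = 16 (v(P, m) = -8 + 4*6 = -8 + 24 = 16)
(-11*(6 + 4*(-4)))*v(W(-1), -1) = -11*(6 + 4*(-4))*16 = -11*(6 - 16)*16 = -11*(-10)*16 = 110*16 = 1760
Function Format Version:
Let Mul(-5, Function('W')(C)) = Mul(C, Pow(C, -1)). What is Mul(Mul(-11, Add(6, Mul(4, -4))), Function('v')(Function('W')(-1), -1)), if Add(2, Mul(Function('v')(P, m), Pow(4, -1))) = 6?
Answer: 1760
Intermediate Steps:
Function('W')(C) = Rational(-1, 5) (Function('W')(C) = Mul(Rational(-1, 5), Mul(C, Pow(C, -1))) = Mul(Rational(-1, 5), 1) = Rational(-1, 5))
Function('v')(P, m) = 16 (Function('v')(P, m) = Add(-8, Mul(4, 6)) = Add(-8, 24) = 16)
Mul(Mul(-11, Add(6, Mul(4, -4))), Function('v')(Function('W')(-1), -1)) = Mul(Mul(-11, Add(6, Mul(4, -4))), 16) = Mul(Mul(-11, Add(6, -16)), 16) = Mul(Mul(-11, -10), 16) = Mul(110, 16) = 1760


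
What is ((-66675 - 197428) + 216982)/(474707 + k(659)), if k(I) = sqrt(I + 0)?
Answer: -22368668547/225346735190 + 47121*sqrt(659)/225346735190 ≈ -0.099258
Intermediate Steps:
k(I) = sqrt(I)
((-66675 - 197428) + 216982)/(474707 + k(659)) = ((-66675 - 197428) + 216982)/(474707 + sqrt(659)) = (-264103 + 216982)/(474707 + sqrt(659)) = -47121/(474707 + sqrt(659))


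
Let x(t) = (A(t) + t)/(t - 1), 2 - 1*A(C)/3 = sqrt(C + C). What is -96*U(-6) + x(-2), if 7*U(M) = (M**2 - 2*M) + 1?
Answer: -2020/3 + 2*I ≈ -673.33 + 2.0*I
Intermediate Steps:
A(C) = 6 - 3*sqrt(2)*sqrt(C) (A(C) = 6 - 3*sqrt(C + C) = 6 - 3*sqrt(2)*sqrt(C))
U(M) = 1/7 - 2*M/7 + M**2/7 (U(M) = ((M**2 - 2*M) + 1)/7 = (1 + M**2 - 2*M)/7 = 1/7 - 2*M/7 + M**2/7)
x(t) = (6 + t - 3*sqrt(2)*sqrt(t))/(-1 + t) (x(t) = ((6 - 3*sqrt(2)*sqrt(t)) + t)/(t - 1) = (6 + t - 3*sqrt(2)*sqrt(t))/(-1 + t))
-96*U(-6) + x(-2) = -96*(1/7 - 2/7*(-6) + (1/7)*(-6)**2) + (6 - 2 - 3*sqrt(2)*sqrt(-2))/(-1 - 2) = -96*(1/7 + 12/7 + (1/7)*36) + (6 - 2 - 3*sqrt(2)*I*sqrt(2))/(-3) = -96*(1/7 + 12/7 + 36/7) - (6 - 2 - 6*I)/3 = -96*7 - (4 - 6*I)/3 = -672 + (-4/3 + 2*I) = -2020/3 + 2*I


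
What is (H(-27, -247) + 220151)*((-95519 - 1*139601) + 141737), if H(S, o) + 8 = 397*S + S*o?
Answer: -20179412619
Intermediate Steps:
H(S, o) = -8 + 397*S + S*o (H(S, o) = -8 + (397*S + S*o) = -8 + 397*S + S*o)
(H(-27, -247) + 220151)*((-95519 - 1*139601) + 141737) = ((-8 + 397*(-27) - 27*(-247)) + 220151)*((-95519 - 1*139601) + 141737) = ((-8 - 10719 + 6669) + 220151)*((-95519 - 139601) + 141737) = (-4058 + 220151)*(-235120 + 141737) = 216093*(-93383) = -20179412619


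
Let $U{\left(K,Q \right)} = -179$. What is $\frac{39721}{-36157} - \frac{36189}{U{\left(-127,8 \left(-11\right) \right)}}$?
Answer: $\frac{118306874}{588373} \approx 201.07$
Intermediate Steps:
$\frac{39721}{-36157} - \frac{36189}{U{\left(-127,8 \left(-11\right) \right)}} = \frac{39721}{-36157} - \frac{36189}{-179} = 39721 \left(- \frac{1}{36157}\right) - - \frac{36189}{179} = - \frac{3611}{3287} + \frac{36189}{179} = \frac{118306874}{588373}$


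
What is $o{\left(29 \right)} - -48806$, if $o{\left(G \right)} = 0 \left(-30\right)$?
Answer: $48806$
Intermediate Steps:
$o{\left(G \right)} = 0$
$o{\left(29 \right)} - -48806 = 0 - -48806 = 0 + 48806 = 48806$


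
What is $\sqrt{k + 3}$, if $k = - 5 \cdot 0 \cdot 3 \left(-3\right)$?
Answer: $\sqrt{3} \approx 1.732$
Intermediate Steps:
$k = 0$ ($k = \left(-5\right) 0 \left(-3\right) = 0 \left(-3\right) = 0$)
$\sqrt{k + 3} = \sqrt{0 + 3} = \sqrt{3}$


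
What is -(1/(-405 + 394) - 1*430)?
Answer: 4731/11 ≈ 430.09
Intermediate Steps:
-(1/(-405 + 394) - 1*430) = -(1/(-11) - 430) = -(-1/11 - 430) = -1*(-4731/11) = 4731/11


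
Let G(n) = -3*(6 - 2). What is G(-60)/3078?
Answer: -2/513 ≈ -0.0038986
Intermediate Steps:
G(n) = -12 (G(n) = -3*4 = -12)
G(-60)/3078 = -12/3078 = -12*1/3078 = -2/513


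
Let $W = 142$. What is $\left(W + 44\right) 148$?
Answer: $27528$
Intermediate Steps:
$\left(W + 44\right) 148 = \left(142 + 44\right) 148 = 186 \cdot 148 = 27528$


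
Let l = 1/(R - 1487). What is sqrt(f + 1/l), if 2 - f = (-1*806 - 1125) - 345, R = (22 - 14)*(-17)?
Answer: sqrt(655) ≈ 25.593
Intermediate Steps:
R = -136 (R = 8*(-17) = -136)
l = -1/1623 (l = 1/(-136 - 1487) = 1/(-1623) = -1/1623 ≈ -0.00061614)
f = 2278 (f = 2 - ((-1*806 - 1125) - 345) = 2 - ((-806 - 1125) - 345) = 2 - (-1931 - 345) = 2 - 1*(-2276) = 2 + 2276 = 2278)
sqrt(f + 1/l) = sqrt(2278 + 1/(-1/1623)) = sqrt(2278 - 1623) = sqrt(655)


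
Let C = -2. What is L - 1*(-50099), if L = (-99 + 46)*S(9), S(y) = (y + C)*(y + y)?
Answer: 43421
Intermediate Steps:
S(y) = 2*y*(-2 + y) (S(y) = (y - 2)*(y + y) = (-2 + y)*(2*y) = 2*y*(-2 + y))
L = -6678 (L = (-99 + 46)*(2*9*(-2 + 9)) = -106*9*7 = -53*126 = -6678)
L - 1*(-50099) = -6678 - 1*(-50099) = -6678 + 50099 = 43421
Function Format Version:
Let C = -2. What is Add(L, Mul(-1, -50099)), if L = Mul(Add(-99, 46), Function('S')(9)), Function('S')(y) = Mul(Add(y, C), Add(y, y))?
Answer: 43421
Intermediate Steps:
Function('S')(y) = Mul(2, y, Add(-2, y)) (Function('S')(y) = Mul(Add(y, -2), Add(y, y)) = Mul(Add(-2, y), Mul(2, y)) = Mul(2, y, Add(-2, y)))
L = -6678 (L = Mul(Add(-99, 46), Mul(2, 9, Add(-2, 9))) = Mul(-53, Mul(2, 9, 7)) = Mul(-53, 126) = -6678)
Add(L, Mul(-1, -50099)) = Add(-6678, Mul(-1, -50099)) = Add(-6678, 50099) = 43421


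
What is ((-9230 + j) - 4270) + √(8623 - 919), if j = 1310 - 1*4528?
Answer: -16718 + 6*√214 ≈ -16630.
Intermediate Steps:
j = -3218 (j = 1310 - 4528 = -3218)
((-9230 + j) - 4270) + √(8623 - 919) = ((-9230 - 3218) - 4270) + √(8623 - 919) = (-12448 - 4270) + √7704 = -16718 + 6*√214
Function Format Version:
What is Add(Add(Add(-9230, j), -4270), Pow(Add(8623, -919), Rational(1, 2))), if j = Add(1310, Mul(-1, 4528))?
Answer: Add(-16718, Mul(6, Pow(214, Rational(1, 2)))) ≈ -16630.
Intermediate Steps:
j = -3218 (j = Add(1310, -4528) = -3218)
Add(Add(Add(-9230, j), -4270), Pow(Add(8623, -919), Rational(1, 2))) = Add(Add(Add(-9230, -3218), -4270), Pow(Add(8623, -919), Rational(1, 2))) = Add(Add(-12448, -4270), Pow(7704, Rational(1, 2))) = Add(-16718, Mul(6, Pow(214, Rational(1, 2))))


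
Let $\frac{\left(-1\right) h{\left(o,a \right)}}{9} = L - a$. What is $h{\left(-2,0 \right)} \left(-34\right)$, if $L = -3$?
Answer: $-918$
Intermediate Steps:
$h{\left(o,a \right)} = 27 + 9 a$ ($h{\left(o,a \right)} = - 9 \left(-3 - a\right) = 27 + 9 a$)
$h{\left(-2,0 \right)} \left(-34\right) = \left(27 + 9 \cdot 0\right) \left(-34\right) = \left(27 + 0\right) \left(-34\right) = 27 \left(-34\right) = -918$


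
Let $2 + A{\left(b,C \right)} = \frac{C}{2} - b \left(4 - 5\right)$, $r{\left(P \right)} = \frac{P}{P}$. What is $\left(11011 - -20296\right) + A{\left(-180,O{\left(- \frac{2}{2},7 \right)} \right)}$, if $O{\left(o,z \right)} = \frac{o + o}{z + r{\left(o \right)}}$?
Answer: $\frac{248999}{8} \approx 31125.0$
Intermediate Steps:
$r{\left(P \right)} = 1$
$O{\left(o,z \right)} = \frac{2 o}{1 + z}$ ($O{\left(o,z \right)} = \frac{o + o}{z + 1} = \frac{2 o}{1 + z}$)
$A{\left(b,C \right)} = -2 + b + \frac{C}{2}$ ($A{\left(b,C \right)} = -2 + \left(\frac{C}{2} - b \left(4 - 5\right)\right) = -2 + \left(C \frac{1}{2} - b \left(-1\right)\right) = -2 + \left(\frac{C}{2} - - b\right) = -2 + \left(\frac{C}{2} + b\right) = -2 + \left(b + \frac{C}{2}\right) = -2 + b + \frac{C}{2}$)
$\left(11011 - -20296\right) + A{\left(-180,O{\left(- \frac{2}{2},7 \right)} \right)} = \left(11011 - -20296\right) - \left(182 - 1 \left(- \frac{2}{2}\right) \frac{1}{1 + 7}\right) = \left(11011 + 20296\right) - \left(182 - 1 \left(\left(-2\right) \frac{1}{2}\right) \frac{1}{8}\right) = 31307 - \left(182 - 1 \left(-1\right) \frac{1}{8}\right) = 31307 - \frac{1457}{8} = \frac{248999}{8}$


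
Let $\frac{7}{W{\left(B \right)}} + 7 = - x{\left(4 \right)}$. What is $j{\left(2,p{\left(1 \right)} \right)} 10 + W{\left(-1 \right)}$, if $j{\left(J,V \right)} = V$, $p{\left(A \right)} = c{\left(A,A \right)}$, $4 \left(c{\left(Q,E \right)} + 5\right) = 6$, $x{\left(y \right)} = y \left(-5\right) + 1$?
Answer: $- \frac{413}{12} \approx -34.417$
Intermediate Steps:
$x{\left(y \right)} = 1 - 5 y$ ($x{\left(y \right)} = - 5 y + 1 = 1 - 5 y$)
$c{\left(Q,E \right)} = - \frac{7}{2}$ ($c{\left(Q,E \right)} = -5 + \frac{1}{4} \cdot 6 = -5 + \frac{3}{2} = - \frac{7}{2}$)
$p{\left(A \right)} = - \frac{7}{2}$
$W{\left(B \right)} = \frac{7}{12}$ ($W{\left(B \right)} = \frac{7}{-7 - \left(1 - 20\right)} = \frac{7}{-7 - -19} = \frac{7}{-7 + 19} = \frac{7}{12}$)
$j{\left(2,p{\left(1 \right)} \right)} 10 + W{\left(-1 \right)} = \left(- \frac{7}{2}\right) 10 + \frac{7}{12} = -35 + \frac{7}{12} = - \frac{413}{12}$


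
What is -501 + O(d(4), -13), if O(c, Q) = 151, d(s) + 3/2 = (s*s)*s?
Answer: -350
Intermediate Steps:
d(s) = -3/2 + s**3 (d(s) = -3/2 + (s*s)*s = -3/2 + s**2*s = -3/2 + s**3)
-501 + O(d(4), -13) = -501 + 151 = -350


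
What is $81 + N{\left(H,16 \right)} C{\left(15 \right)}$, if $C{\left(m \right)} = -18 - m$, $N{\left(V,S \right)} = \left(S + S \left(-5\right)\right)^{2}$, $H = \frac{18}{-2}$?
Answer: $-135087$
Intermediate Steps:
$H = -9$ ($H = 18 \left(- \frac{1}{2}\right) = -9$)
$N{\left(V,S \right)} = 16 S^{2}$ ($N{\left(V,S \right)} = \left(S - 5 S\right)^{2} = \left(- 4 S\right)^{2} = 16 S^{2}$)
$81 + N{\left(H,16 \right)} C{\left(15 \right)} = 81 + 16 \cdot 16^{2} \left(-18 - 15\right) = 81 + 16 \cdot 256 \left(-18 - 15\right) = 81 + 4096 \left(-33\right) = 81 - 135168 = -135087$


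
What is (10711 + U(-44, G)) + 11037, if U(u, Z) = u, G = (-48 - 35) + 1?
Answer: 21704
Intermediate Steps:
G = -82 (G = -83 + 1 = -82)
(10711 + U(-44, G)) + 11037 = (10711 - 44) + 11037 = 10667 + 11037 = 21704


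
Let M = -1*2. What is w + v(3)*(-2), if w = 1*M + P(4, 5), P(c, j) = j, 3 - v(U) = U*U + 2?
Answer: 19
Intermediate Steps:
v(U) = 1 - U**2 (v(U) = 3 - (U*U + 2) = 3 - (U**2 + 2) = 3 - (2 + U**2) = 3 + (-2 - U**2) = 1 - U**2)
M = -2
w = 3 (w = 1*(-2) + 5 = -2 + 5 = 3)
w + v(3)*(-2) = 3 + (1 - 1*3**2)*(-2) = 3 + (1 - 1*9)*(-2) = 3 + (1 - 9)*(-2) = 3 - 8*(-2) = 3 + 16 = 19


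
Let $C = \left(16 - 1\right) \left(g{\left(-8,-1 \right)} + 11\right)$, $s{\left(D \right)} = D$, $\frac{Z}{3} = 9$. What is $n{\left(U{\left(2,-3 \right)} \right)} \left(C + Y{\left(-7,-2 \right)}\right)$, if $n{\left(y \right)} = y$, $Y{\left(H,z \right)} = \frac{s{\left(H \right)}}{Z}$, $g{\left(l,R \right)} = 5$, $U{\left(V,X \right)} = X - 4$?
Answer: $- \frac{45311}{27} \approx -1678.2$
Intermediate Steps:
$Z = 27$ ($Z = 3 \cdot 9 = 27$)
$U{\left(V,X \right)} = -4 + X$ ($U{\left(V,X \right)} = X - 4 = -4 + X$)
$Y{\left(H,z \right)} = \frac{H}{27}$
$C = 240$ ($C = \left(16 - 1\right) \left(5 + 11\right) = 15 \cdot 16 = 240$)
$n{\left(U{\left(2,-3 \right)} \right)} \left(C + Y{\left(-7,-2 \right)}\right) = \left(-4 - 3\right) \left(240 + \frac{1}{27} \left(-7\right)\right) = - 7 \left(240 - \frac{7}{27}\right) = \left(-7\right) \frac{6473}{27} = - \frac{45311}{27}$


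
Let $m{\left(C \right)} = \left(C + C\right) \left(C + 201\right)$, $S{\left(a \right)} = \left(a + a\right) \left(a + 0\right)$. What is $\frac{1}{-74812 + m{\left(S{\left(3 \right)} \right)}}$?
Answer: $- \frac{1}{66928} \approx -1.4941 \cdot 10^{-5}$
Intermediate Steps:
$S{\left(a \right)} = 2 a^{2}$ ($S{\left(a \right)} = 2 a a = 2 a^{2}$)
$m{\left(C \right)} = 2 C \left(201 + C\right)$
$\frac{1}{-74812 + m{\left(S{\left(3 \right)} \right)}} = \frac{1}{-74812 + 2 \cdot 2 \cdot 3^{2} \left(201 + 2 \cdot 3^{2}\right)} = \frac{1}{-74812 + 2 \cdot 2 \cdot 9 \left(201 + 2 \cdot 9\right)} = \frac{1}{-74812 + 2 \cdot 18 \left(201 + 18\right)} = \frac{1}{-74812 + 2 \cdot 18 \cdot 219} = \frac{1}{-74812 + 7884} = \frac{1}{-66928} = - \frac{1}{66928}$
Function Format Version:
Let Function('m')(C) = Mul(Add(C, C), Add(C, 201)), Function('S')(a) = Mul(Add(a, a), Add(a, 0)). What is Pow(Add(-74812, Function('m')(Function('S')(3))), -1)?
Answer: Rational(-1, 66928) ≈ -1.4941e-5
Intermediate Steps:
Function('S')(a) = Mul(2, Pow(a, 2)) (Function('S')(a) = Mul(Mul(2, a), a) = Mul(2, Pow(a, 2)))
Function('m')(C) = Mul(2, C, Add(201, C)) (Function('m')(C) = Mul(Mul(2, C), Add(201, C)) = Mul(2, C, Add(201, C)))
Pow(Add(-74812, Function('m')(Function('S')(3))), -1) = Pow(Add(-74812, Mul(2, Mul(2, Pow(3, 2)), Add(201, Mul(2, Pow(3, 2))))), -1) = Pow(Add(-74812, Mul(2, Mul(2, 9), Add(201, Mul(2, 9)))), -1) = Pow(Add(-74812, Mul(2, 18, Add(201, 18))), -1) = Pow(Add(-74812, Mul(2, 18, 219)), -1) = Pow(Add(-74812, 7884), -1) = Pow(-66928, -1) = Rational(-1, 66928)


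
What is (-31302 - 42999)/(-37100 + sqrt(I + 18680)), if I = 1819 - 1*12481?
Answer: 1378283550/688200991 + 74301*sqrt(8018)/1376401982 ≈ 2.0076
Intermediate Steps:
I = -10662 (I = 1819 - 12481 = -10662)
(-31302 - 42999)/(-37100 + sqrt(I + 18680)) = (-31302 - 42999)/(-37100 + sqrt(-10662 + 18680)) = -74301/(-37100 + sqrt(8018))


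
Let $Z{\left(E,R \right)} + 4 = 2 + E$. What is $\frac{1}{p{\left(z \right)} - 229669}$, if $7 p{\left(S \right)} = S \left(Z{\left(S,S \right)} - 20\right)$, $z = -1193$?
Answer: $- \frac{7}{158188} \approx -4.4251 \cdot 10^{-5}$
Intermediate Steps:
$Z{\left(E,R \right)} = -2 + E$ ($Z{\left(E,R \right)} = -4 + \left(2 + E\right) = -2 + E$)
$p{\left(S \right)} = \frac{S \left(-22 + S\right)}{7}$ ($p{\left(S \right)} = \frac{S \left(\left(-2 + S\right) - 20\right)}{7} = \frac{S \left(-22 + S\right)}{7}$)
$\frac{1}{p{\left(z \right)} - 229669} = \frac{1}{\frac{1}{7} \left(-1193\right) \left(-22 - 1193\right) - 229669} = \frac{1}{\frac{1}{7} \left(-1193\right) \left(-1215\right) - 229669} = \frac{1}{\frac{1449495}{7} - 229669} = \frac{1}{- \frac{158188}{7}} = - \frac{7}{158188}$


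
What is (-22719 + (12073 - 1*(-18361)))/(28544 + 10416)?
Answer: 1543/7792 ≈ 0.19802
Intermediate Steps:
(-22719 + (12073 - 1*(-18361)))/(28544 + 10416) = (-22719 + (12073 + 18361))/38960 = (-22719 + 30434)*(1/38960) = 7715*(1/38960) = 1543/7792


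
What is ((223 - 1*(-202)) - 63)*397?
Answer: 143714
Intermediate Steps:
((223 - 1*(-202)) - 63)*397 = ((223 + 202) - 63)*397 = (425 - 63)*397 = 362*397 = 143714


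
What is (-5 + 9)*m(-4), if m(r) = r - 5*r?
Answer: 64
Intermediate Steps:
m(r) = -4*r
(-5 + 9)*m(-4) = (-5 + 9)*(-4*(-4)) = 4*16 = 64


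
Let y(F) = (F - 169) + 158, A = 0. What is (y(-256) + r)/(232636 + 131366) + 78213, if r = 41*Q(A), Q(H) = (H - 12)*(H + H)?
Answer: 9489896053/121334 ≈ 78213.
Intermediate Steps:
Q(H) = 2*H*(-12 + H) (Q(H) = (-12 + H)*(2*H) = 2*H*(-12 + H))
y(F) = -11 + F (y(F) = (-169 + F) + 158 = -11 + F)
r = 0 (r = 41*(2*0*(-12 + 0)) = 41*(2*0*(-12)) = 41*0 = 0)
(y(-256) + r)/(232636 + 131366) + 78213 = ((-11 - 256) + 0)/(232636 + 131366) + 78213 = (-267 + 0)/364002 + 78213 = -267*1/364002 + 78213 = -89/121334 + 78213 = 9489896053/121334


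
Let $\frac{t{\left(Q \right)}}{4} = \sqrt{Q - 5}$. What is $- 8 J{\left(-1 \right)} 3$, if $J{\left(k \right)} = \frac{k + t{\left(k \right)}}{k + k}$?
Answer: $-12 + 48 i \sqrt{6} \approx -12.0 + 117.58 i$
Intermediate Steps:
$t{\left(Q \right)} = 4 \sqrt{-5 + Q}$ ($t{\left(Q \right)} = 4 \sqrt{Q - 5} = 4 \sqrt{-5 + Q}$)
$J{\left(k \right)} = \frac{k + 4 \sqrt{-5 + k}}{2 k}$ ($J{\left(k \right)} = \frac{k + 4 \sqrt{-5 + k}}{k + k} = \frac{k + 4 \sqrt{-5 + k}}{2 k}$)
$- 8 J{\left(-1 \right)} 3 = - 8 \frac{-1 + 4 \sqrt{-5 - 1}}{2 \left(-1\right)} 3 = - 8 \cdot \frac{1}{2} \left(-1\right) \left(-1 + 4 \sqrt{-6}\right) 3 = - 8 \cdot \frac{1}{2} \left(-1\right) \left(-1 + 4 i \sqrt{6}\right) 3 = - 8 \left(\frac{1}{2} - 2 i \sqrt{6}\right) 3 = \left(-4 + 16 i \sqrt{6}\right) 3 = -12 + 48 i \sqrt{6}$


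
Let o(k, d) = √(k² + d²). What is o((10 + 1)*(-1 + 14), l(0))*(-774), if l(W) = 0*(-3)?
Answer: -110682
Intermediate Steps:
l(W) = 0
o(k, d) = √(d² + k²)
o((10 + 1)*(-1 + 14), l(0))*(-774) = √(0² + ((10 + 1)*(-1 + 14))²)*(-774) = √(0 + (11*13)²)*(-774) = √(0 + 143²)*(-774) = √(0 + 20449)*(-774) = √20449*(-774) = 143*(-774) = -110682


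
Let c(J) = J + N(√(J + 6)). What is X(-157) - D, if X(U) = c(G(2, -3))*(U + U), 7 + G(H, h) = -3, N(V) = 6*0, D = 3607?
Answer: -467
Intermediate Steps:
N(V) = 0
G(H, h) = -10 (G(H, h) = -7 - 3 = -10)
c(J) = J (c(J) = J + 0 = J)
X(U) = -20*U (X(U) = -10*(U + U) = -20*U)
X(-157) - D = -20*(-157) - 1*3607 = 3140 - 3607 = -467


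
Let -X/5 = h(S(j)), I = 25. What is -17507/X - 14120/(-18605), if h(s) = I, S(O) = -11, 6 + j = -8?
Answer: 65496547/465125 ≈ 140.81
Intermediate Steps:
j = -14 (j = -6 - 8 = -14)
h(s) = 25
X = -125 (X = -5*25 = -125)
-17507/X - 14120/(-18605) = -17507/(-125) - 14120/(-18605) = -17507*(-1/125) - 14120*(-1/18605) = 17507/125 + 2824/3721 = 65496547/465125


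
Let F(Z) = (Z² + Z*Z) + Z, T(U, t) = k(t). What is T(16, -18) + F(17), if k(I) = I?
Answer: 577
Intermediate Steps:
T(U, t) = t
F(Z) = Z + 2*Z² (F(Z) = (Z² + Z²) + Z = 2*Z² + Z = Z + 2*Z²)
T(16, -18) + F(17) = -18 + 17*(1 + 2*17) = -18 + 17*(1 + 34) = -18 + 17*35 = -18 + 595 = 577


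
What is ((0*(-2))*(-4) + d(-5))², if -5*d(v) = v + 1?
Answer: 16/25 ≈ 0.64000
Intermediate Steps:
d(v) = -⅕ - v/5 (d(v) = -(v + 1)/5 = -(1 + v)/5 = -⅕ - v/5)
((0*(-2))*(-4) + d(-5))² = ((0*(-2))*(-4) + (-⅕ - ⅕*(-5)))² = (0*(-4) + (-⅕ + 1))² = (0 + ⅘)² = (⅘)² = 16/25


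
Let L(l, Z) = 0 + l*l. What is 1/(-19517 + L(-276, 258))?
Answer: 1/56659 ≈ 1.7649e-5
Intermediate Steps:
L(l, Z) = l² (L(l, Z) = 0 + l² = l²)
1/(-19517 + L(-276, 258)) = 1/(-19517 + (-276)²) = 1/(-19517 + 76176) = 1/56659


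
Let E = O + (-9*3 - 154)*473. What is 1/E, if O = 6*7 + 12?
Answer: -1/85559 ≈ -1.1688e-5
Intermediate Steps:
O = 54 (O = 42 + 12 = 54)
E = -85559 (E = 54 + (-9*3 - 154)*473 = 54 + (-27 - 154)*473 = 54 - 181*473 = 54 - 85613 = -85559)
1/E = 1/(-85559) = -1/85559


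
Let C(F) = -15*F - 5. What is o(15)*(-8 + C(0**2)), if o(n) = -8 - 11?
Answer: 247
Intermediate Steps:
C(F) = -5 - 15*F
o(n) = -19
o(15)*(-8 + C(0**2)) = -19*(-8 + (-5 - 15*0**2)) = -19*(-8 + (-5 - 15*0)) = -19*(-8 + (-5 + 0)) = -19*(-8 - 5) = -19*(-13) = 247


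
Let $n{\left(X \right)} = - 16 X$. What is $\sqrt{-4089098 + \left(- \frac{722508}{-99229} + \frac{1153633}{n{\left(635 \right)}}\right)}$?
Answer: $\frac{i \sqrt{259766694312843245204755}}{252041660} \approx 2022.2 i$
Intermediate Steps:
$\sqrt{-4089098 + \left(- \frac{722508}{-99229} + \frac{1153633}{n{\left(635 \right)}}\right)} = \sqrt{-4089098 + \left(- \frac{722508}{-99229} + \frac{1153633}{\left(-16\right) 635}\right)} = \sqrt{-4089098 + \left(\left(-722508\right) \left(- \frac{1}{99229}\right) + \frac{1153633}{-10160}\right)} = \sqrt{-4089098 + \left(\frac{722508}{99229} + 1153633 \left(- \frac{1}{10160}\right)\right)} = \sqrt{-4089098 + \left(\frac{722508}{99229} - \frac{1153633}{10160}\right)} = \sqrt{-4089098 - \frac{107133167677}{1008166640}} = \sqrt{- \frac{4122599324458397}{1008166640}} = \frac{i \sqrt{259766694312843245204755}}{252041660}$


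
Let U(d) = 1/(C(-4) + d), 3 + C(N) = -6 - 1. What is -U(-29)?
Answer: 1/39 ≈ 0.025641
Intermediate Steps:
C(N) = -10 (C(N) = -3 + (-6 - 1) = -3 - 7 = -10)
U(d) = 1/(-10 + d)
-U(-29) = -1/(-10 - 29) = -1/(-39) = -1*(-1/39) = 1/39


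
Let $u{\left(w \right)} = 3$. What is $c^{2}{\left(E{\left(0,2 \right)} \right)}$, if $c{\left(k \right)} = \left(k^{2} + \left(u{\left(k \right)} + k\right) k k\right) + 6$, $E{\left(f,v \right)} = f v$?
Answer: $36$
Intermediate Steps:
$c{\left(k \right)} = 6 + k^{2} + k^{2} \left(3 + k\right)$ ($c{\left(k \right)} = \left(k^{2} + \left(3 + k\right) k k\right) + 6 = \left(k^{2} + k \left(3 + k\right) k\right) + 6 = \left(k^{2} + k^{2} \left(3 + k\right)\right) + 6 = 6 + k^{2} + k^{2} \left(3 + k\right)$)
$c^{2}{\left(E{\left(0,2 \right)} \right)} = \left(6 + \left(0 \cdot 2\right)^{3} + 4 \left(0 \cdot 2\right)^{2}\right)^{2} = \left(6 + 0^{3} + 4 \cdot 0^{2}\right)^{2} = \left(6 + 0 + 4 \cdot 0\right)^{2} = \left(6 + 0 + 0\right)^{2} = 6^{2} = 36$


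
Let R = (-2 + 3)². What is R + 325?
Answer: 326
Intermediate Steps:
R = 1 (R = 1² = 1)
R + 325 = 1 + 325 = 326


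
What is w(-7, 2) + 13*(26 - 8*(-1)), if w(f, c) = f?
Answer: 435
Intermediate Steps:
w(-7, 2) + 13*(26 - 8*(-1)) = -7 + 13*(26 - 8*(-1)) = -7 + 13*(26 - 1*(-8)) = -7 + 13*(26 + 8) = -7 + 13*34 = -7 + 442 = 435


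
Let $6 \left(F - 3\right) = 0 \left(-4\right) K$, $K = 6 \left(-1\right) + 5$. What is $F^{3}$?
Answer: $27$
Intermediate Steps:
$K = -1$ ($K = -6 + 5 = -1$)
$F = 3$ ($F = 3 + \frac{0 \left(-4\right) \left(-1\right)}{6} = 3 + \frac{0 \left(-1\right)}{6} = 3 + \frac{1}{6} \cdot 0 = 3 + 0 = 3$)
$F^{3} = 3^{3} = 27$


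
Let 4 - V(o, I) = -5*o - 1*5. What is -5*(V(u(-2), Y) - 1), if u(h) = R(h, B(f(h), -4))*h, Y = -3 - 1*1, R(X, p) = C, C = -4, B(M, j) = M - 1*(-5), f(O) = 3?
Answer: -240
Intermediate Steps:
B(M, j) = 5 + M (B(M, j) = M + 5 = 5 + M)
R(X, p) = -4
Y = -4 (Y = -3 - 1 = -4)
u(h) = -4*h
V(o, I) = 9 + 5*o (V(o, I) = 4 - (-5*o - 1*5) = 4 - (-5*o - 5) = 4 - (-5 - 5*o) = 4 + (5 + 5*o) = 9 + 5*o)
-5*(V(u(-2), Y) - 1) = -5*((9 + 5*(-4*(-2))) - 1) = -5*((9 + 5*8) - 1) = -5*((9 + 40) - 1) = -5*(49 - 1) = -5*48 = -240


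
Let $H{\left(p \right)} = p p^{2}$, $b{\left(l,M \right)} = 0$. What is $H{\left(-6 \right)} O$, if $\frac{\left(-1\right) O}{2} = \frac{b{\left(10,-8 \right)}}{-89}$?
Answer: $0$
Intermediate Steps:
$H{\left(p \right)} = p^{3}$
$O = 0$ ($O = - 2 \frac{0}{-89} = - 2 \cdot 0 \left(- \frac{1}{89}\right) = \left(-2\right) 0 = 0$)
$H{\left(-6 \right)} O = \left(-6\right)^{3} \cdot 0 = \left(-216\right) 0 = 0$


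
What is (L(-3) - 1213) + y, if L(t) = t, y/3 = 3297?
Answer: 8675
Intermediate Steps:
y = 9891 (y = 3*3297 = 9891)
(L(-3) - 1213) + y = (-3 - 1213) + 9891 = -1216 + 9891 = 8675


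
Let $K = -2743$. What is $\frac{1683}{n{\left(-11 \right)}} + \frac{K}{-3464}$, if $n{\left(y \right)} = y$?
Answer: $- \frac{527249}{3464} \approx -152.21$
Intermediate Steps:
$\frac{1683}{n{\left(-11 \right)}} + \frac{K}{-3464} = \frac{1683}{-11} - \frac{2743}{-3464} = 1683 \left(- \frac{1}{11}\right) - - \frac{2743}{3464} = -153 + \frac{2743}{3464} = - \frac{527249}{3464}$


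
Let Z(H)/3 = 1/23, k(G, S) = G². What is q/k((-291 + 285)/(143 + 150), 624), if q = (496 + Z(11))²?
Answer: 11178477356929/19044 ≈ 5.8698e+8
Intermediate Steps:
Z(H) = 3/23
q = 130210921/529 (q = (496 + 3/23)² = (11411/23)² = 130210921/529 ≈ 2.4615e+5)
q/k((-291 + 285)/(143 + 150), 624) = 130210921/(529*(((-291 + 285)/(143 + 150))²)) = 130210921/(529*((-6/293)²)) = 130210921/(529*(36/85849)) = (130210921/529)*(85849/36) = 11178477356929/19044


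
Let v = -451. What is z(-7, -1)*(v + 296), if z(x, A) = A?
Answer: 155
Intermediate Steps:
z(-7, -1)*(v + 296) = -(-451 + 296) = -1*(-155) = 155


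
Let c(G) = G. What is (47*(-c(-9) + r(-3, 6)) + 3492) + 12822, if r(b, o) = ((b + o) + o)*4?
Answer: 18429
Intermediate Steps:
r(b, o) = 4*b + 8*o (r(b, o) = (b + 2*o)*4 = 4*b + 8*o)
(47*(-c(-9) + r(-3, 6)) + 3492) + 12822 = (47*(-1*(-9) + (4*(-3) + 8*6)) + 3492) + 12822 = (47*(9 + (-12 + 48)) + 3492) + 12822 = (47*(9 + 36) + 3492) + 12822 = (47*45 + 3492) + 12822 = (2115 + 3492) + 12822 = 5607 + 12822 = 18429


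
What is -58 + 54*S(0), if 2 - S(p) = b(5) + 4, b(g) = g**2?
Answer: -1516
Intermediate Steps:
S(p) = -27 (S(p) = 2 - (5**2 + 4) = 2 - (25 + 4) = 2 - 1*29 = 2 - 29 = -27)
-58 + 54*S(0) = -58 + 54*(-27) = -58 - 1458 = -1516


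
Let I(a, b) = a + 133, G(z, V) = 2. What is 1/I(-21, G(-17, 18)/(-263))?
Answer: 1/112 ≈ 0.0089286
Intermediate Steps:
I(a, b) = 133 + a
1/I(-21, G(-17, 18)/(-263)) = 1/(133 - 21) = 1/112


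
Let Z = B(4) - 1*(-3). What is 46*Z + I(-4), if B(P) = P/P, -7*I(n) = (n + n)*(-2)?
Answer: 1272/7 ≈ 181.71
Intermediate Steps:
I(n) = 4*n/7 (I(n) = -(n + n)*(-2)/7 = -2*n*(-2)/7 = -(-4)*n/7 = 4*n/7)
B(P) = 1
Z = 4 (Z = 1 - 1*(-3) = 1 + 3 = 4)
46*Z + I(-4) = 46*4 + (4/7)*(-4) = 184 - 16/7 = 1272/7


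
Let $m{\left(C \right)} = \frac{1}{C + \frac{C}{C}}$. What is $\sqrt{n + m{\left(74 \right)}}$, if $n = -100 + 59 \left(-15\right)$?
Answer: $\frac{i \sqrt{221622}}{15} \approx 31.384 i$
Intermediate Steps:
$n = -985$ ($n = -100 - 885 = -985$)
$m{\left(C \right)} = \frac{1}{1 + C}$ ($m{\left(C \right)} = \frac{1}{C + 1} = \frac{1}{1 + C}$)
$\sqrt{n + m{\left(74 \right)}} = \sqrt{-985 + \frac{1}{1 + 74}} = \sqrt{-985 + \frac{1}{75}} = \sqrt{- \frac{73874}{75}} = \frac{i \sqrt{221622}}{15}$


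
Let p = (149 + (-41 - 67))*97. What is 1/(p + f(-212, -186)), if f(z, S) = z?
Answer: 1/3765 ≈ 0.00026560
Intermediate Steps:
p = 3977 (p = (149 - 108)*97 = 41*97 = 3977)
1/(p + f(-212, -186)) = 1/(3977 - 212) = 1/3765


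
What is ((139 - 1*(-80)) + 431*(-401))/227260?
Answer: -3923/5165 ≈ -0.75953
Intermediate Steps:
((139 - 1*(-80)) + 431*(-401))/227260 = ((139 + 80) - 172831)*(1/227260) = (219 - 172831)*(1/227260) = -172612*1/227260 = -3923/5165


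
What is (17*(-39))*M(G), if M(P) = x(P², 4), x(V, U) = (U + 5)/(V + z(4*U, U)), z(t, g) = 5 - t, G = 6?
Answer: -5967/25 ≈ -238.68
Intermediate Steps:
x(V, U) = (5 + U)/(5 + V - 4*U) (x(V, U) = (U + 5)/(V + (5 - 4*U)) = (5 + U)/(V + (5 - 4*U)) = (5 + U)/(5 + V - 4*U))
M(P) = 9/(-11 + P²) (M(P) = (5 + 4)/(5 + P² - 4*4) = 9/(5 + P² - 16) = 9/(-11 + P²))
(17*(-39))*M(G) = (17*(-39))*(9/(-11 + 6²)) = -5967/(-11 + 36) = -5967/25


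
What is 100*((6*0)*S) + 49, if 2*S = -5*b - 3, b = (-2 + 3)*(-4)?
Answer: 49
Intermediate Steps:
b = -4 (b = 1*(-4) = -4)
S = 17/2 (S = (-5*(-4) - 3)/2 = (20 - 3)/2 = (½)*17 = 17/2 ≈ 8.5000)
100*((6*0)*S) + 49 = 100*((6*0)*(17/2)) + 49 = 100*(0*(17/2)) + 49 = 100*0 + 49 = 0 + 49 = 49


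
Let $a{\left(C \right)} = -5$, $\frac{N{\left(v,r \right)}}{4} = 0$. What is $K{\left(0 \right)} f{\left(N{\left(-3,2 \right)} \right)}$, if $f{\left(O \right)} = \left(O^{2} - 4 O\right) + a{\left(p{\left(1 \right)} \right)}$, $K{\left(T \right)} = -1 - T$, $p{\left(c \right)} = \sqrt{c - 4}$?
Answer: $5$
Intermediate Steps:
$N{\left(v,r \right)} = 0$ ($N{\left(v,r \right)} = 4 \cdot 0 = 0$)
$p{\left(c \right)} = \sqrt{-4 + c}$
$f{\left(O \right)} = -5 + O^{2} - 4 O$ ($f{\left(O \right)} = \left(O^{2} - 4 O\right) - 5 = -5 + O^{2} - 4 O$)
$K{\left(0 \right)} f{\left(N{\left(-3,2 \right)} \right)} = \left(-1 - 0\right) \left(-5 + 0^{2} - 0\right) = \left(-1 + 0\right) \left(-5 + 0 + 0\right) = \left(-1\right) \left(-5\right) = 5$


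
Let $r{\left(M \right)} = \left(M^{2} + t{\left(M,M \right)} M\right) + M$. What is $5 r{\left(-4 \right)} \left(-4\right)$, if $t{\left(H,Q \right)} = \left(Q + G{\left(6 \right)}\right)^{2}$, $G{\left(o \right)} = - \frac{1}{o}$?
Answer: $\frac{10340}{9} \approx 1148.9$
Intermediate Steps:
$t{\left(H,Q \right)} = \left(- \frac{1}{6} + Q\right)^{2}$ ($t{\left(H,Q \right)} = \left(Q - \frac{1}{6}\right)^{2} = \left(- \frac{1}{6} + Q\right)^{2}$)
$r{\left(M \right)} = M + M^{2} + \frac{M \left(-1 + 6 M\right)^{2}}{36}$ ($r{\left(M \right)} = \left(M^{2} + \frac{\left(-1 + 6 M\right)^{2}}{36} M\right) + M = \left(M^{2} + \frac{M \left(-1 + 6 M\right)^{2}}{36}\right) + M = M + M^{2} + \frac{M \left(-1 + 6 M\right)^{2}}{36}$)
$5 r{\left(-4 \right)} \left(-4\right) = 5 \cdot \frac{1}{36} \left(-4\right) \left(37 + 24 \left(-4\right) + 36 \left(-4\right)^{2}\right) \left(-4\right) = 5 \cdot \frac{1}{36} \left(-4\right) \left(37 - 96 + 36 \cdot 16\right) \left(-4\right) = 5 \cdot \frac{1}{36} \left(-4\right) \left(37 - 96 + 576\right) \left(-4\right) = 5 \cdot \frac{1}{36} \left(-4\right) 517 \left(-4\right) = 5 \left(\left(- \frac{517}{9}\right) \left(-4\right)\right) = 5 \cdot \frac{2068}{9} = \frac{10340}{9}$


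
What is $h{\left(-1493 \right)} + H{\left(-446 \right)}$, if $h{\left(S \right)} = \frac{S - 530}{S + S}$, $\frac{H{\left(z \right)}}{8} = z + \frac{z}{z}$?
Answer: $- \frac{10628137}{2986} \approx -3559.3$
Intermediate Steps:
$H{\left(z \right)} = 8 + 8 z$ ($H{\left(z \right)} = 8 \left(z + \frac{z}{z}\right) = 8 \left(z + 1\right) = 8 \left(1 + z\right) = 8 + 8 z$)
$h{\left(S \right)} = \frac{-530 + S}{2 S}$
$h{\left(-1493 \right)} + H{\left(-446 \right)} = \frac{-530 - 1493}{2 \left(-1493\right)} + \left(8 + 8 \left(-446\right)\right) = \frac{1}{2} \left(- \frac{1}{1493}\right) \left(-2023\right) + \left(8 - 3568\right) = \frac{2023}{2986} - 3560 = - \frac{10628137}{2986}$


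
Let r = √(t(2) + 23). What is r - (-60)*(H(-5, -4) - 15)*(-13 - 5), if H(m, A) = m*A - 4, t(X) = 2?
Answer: -1075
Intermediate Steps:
H(m, A) = -4 + A*m (H(m, A) = A*m - 4 = -4 + A*m)
r = 5 (r = √(2 + 23) = √25 = 5)
r - (-60)*(H(-5, -4) - 15)*(-13 - 5) = 5 - (-60)*((-4 - 4*(-5)) - 15)*(-13 - 5) = 5 - (-60)*((-4 + 20) - 15)*(-18) = 5 - (-60)*(16 - 15)*(-18) = 5 - (-60)*1*(-18) = 5 - (-60)*(-18) = 5 - 20*54 = 5 - 1080 = -1075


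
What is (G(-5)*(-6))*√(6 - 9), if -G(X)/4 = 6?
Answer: 144*I*√3 ≈ 249.42*I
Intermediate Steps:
G(X) = -24 (G(X) = -4*6 = -24)
(G(-5)*(-6))*√(6 - 9) = (-24*(-6))*√(6 - 9) = 144*√(-3) = 144*(I*√3) = 144*I*√3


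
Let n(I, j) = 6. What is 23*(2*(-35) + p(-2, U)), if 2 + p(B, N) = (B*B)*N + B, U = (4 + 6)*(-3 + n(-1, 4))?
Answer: 1058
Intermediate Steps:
U = 30 (U = (4 + 6)*(-3 + 6) = 10*3 = 30)
p(B, N) = -2 + B + N*B² (p(B, N) = -2 + ((B*B)*N + B) = -2 + (B²*N + B) = -2 + (N*B² + B) = -2 + (B + N*B²) = -2 + B + N*B²)
23*(2*(-35) + p(-2, U)) = 23*(2*(-35) + (-2 - 2 + 30*(-2)²)) = 23*(-70 + (-2 - 2 + 30*4)) = 23*(-70 + (-2 - 2 + 120)) = 23*(-70 + 116) = 23*46 = 1058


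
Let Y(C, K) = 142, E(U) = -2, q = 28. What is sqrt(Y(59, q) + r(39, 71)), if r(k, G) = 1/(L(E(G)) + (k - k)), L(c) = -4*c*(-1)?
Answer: sqrt(2270)/4 ≈ 11.911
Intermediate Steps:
L(c) = 4*c
r(k, G) = -1/8 (r(k, G) = 1/(4*(-2) + (k - k)) = 1/(-8 + 0) = 1/(-8) = -1/8)
sqrt(Y(59, q) + r(39, 71)) = sqrt(142 - 1/8) = sqrt(1135/8) = sqrt(2270)/4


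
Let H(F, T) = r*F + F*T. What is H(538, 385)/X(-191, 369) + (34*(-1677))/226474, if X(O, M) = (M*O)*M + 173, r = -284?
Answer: -21987488362/86614908029 ≈ -0.25385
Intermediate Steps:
H(F, T) = -284*F + F*T
X(O, M) = 173 + O*M² (X(O, M) = O*M² + 173 = 173 + O*M²)
H(538, 385)/X(-191, 369) + (34*(-1677))/226474 = (538*(-284 + 385))/(173 - 191*369²) + (34*(-1677))/226474 = (538*101)/(173 - 191*136161) - 57018*1/226474 = 54338/(173 - 26006751) - 1677/6661 = 54338/(-26006578) - 1677/6661 = 54338*(-1/26006578) - 1677/6661 = -27169/13003289 - 1677/6661 = -21987488362/86614908029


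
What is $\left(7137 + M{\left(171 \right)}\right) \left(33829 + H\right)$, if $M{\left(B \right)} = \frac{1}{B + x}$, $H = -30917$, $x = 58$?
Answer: $\frac{4759297088}{229} \approx 2.0783 \cdot 10^{7}$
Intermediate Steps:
$M{\left(B \right)} = \frac{1}{58 + B}$ ($M{\left(B \right)} = \frac{1}{B + 58} = \frac{1}{58 + B}$)
$\left(7137 + M{\left(171 \right)}\right) \left(33829 + H\right) = \left(7137 + \frac{1}{58 + 171}\right) \left(33829 - 30917\right) = \left(7137 + \frac{1}{229}\right) 2912 = \frac{1634374}{229} \cdot 2912 = \frac{4759297088}{229}$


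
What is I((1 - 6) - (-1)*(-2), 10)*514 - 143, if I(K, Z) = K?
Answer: -3741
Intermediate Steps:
I((1 - 6) - (-1)*(-2), 10)*514 - 143 = ((1 - 6) - (-1)*(-2))*514 - 143 = (-5 - 1*2)*514 - 143 = (-5 - 2)*514 - 143 = -7*514 - 143 = -3598 - 143 = -3741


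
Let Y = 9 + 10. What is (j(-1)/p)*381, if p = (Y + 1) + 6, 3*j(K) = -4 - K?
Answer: -381/26 ≈ -14.654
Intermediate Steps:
j(K) = -4/3 - K/3 (j(K) = (-4 - K)/3 = -4/3 - K/3)
Y = 19
p = 26 (p = (19 + 1) + 6 = 20 + 6 = 26)
(j(-1)/p)*381 = ((-4/3 - 1/3*(-1))/26)*381 = ((-4/3 + 1/3)*(1/26))*381 = -1*1/26*381 = -1/26*381 = -381/26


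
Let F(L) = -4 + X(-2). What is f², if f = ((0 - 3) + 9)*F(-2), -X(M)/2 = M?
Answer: 0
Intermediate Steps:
X(M) = -2*M
F(L) = 0 (F(L) = -4 - 2*(-2) = -4 + 4 = 0)
f = 0 (f = ((0 - 3) + 9)*0 = (-3 + 9)*0 = 6*0 = 0)
f² = 0² = 0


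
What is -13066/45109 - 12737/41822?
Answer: -1120999585/1886548598 ≈ -0.59421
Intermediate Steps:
-13066/45109 - 12737/41822 = -1120999585/1886548598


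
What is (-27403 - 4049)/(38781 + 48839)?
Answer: -7863/21905 ≈ -0.35896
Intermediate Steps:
(-27403 - 4049)/(38781 + 48839) = -31452/87620 = -31452*1/87620 = -7863/21905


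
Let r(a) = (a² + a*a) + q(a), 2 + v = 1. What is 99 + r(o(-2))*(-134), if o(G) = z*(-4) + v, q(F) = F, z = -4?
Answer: -62211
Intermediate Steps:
v = -1 (v = -2 + 1 = -1)
o(G) = 15 (o(G) = -4*(-4) - 1 = 16 - 1 = 15)
r(a) = a + 2*a² (r(a) = (a² + a*a) + a = (a² + a²) + a = 2*a² + a = a + 2*a²)
99 + r(o(-2))*(-134) = 99 + (15*(1 + 2*15))*(-134) = 99 + (15*(1 + 30))*(-134) = 99 + (15*31)*(-134) = 99 + 465*(-134) = 99 - 62310 = -62211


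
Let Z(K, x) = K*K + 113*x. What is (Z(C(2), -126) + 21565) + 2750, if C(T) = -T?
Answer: 10081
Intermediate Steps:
Z(K, x) = K**2 + 113*x
(Z(C(2), -126) + 21565) + 2750 = (((-1*2)**2 + 113*(-126)) + 21565) + 2750 = (((-2)**2 - 14238) + 21565) + 2750 = ((4 - 14238) + 21565) + 2750 = (-14234 + 21565) + 2750 = 7331 + 2750 = 10081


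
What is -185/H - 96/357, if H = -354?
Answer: 10687/42126 ≈ 0.25369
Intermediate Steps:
-185/H - 96/357 = -185/(-354) - 96/357 = -185*(-1/354) - 96*1/357 = 185/354 - 32/119 = 10687/42126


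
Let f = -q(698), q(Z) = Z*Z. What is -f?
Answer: 487204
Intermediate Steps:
q(Z) = Z²
f = -487204 (f = -1*698² = -1*487204 = -487204)
-f = -1*(-487204) = 487204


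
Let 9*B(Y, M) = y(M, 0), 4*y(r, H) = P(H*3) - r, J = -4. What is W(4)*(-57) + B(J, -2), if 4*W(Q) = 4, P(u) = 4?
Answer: -341/6 ≈ -56.833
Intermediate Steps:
W(Q) = 1 (W(Q) = (¼)*4 = 1)
y(r, H) = 1 - r/4 (y(r, H) = (4 - r)/4 = 1 - r/4)
B(Y, M) = ⅑ - M/36 (B(Y, M) = (1 - M/4)/9 = ⅑ - M/36)
W(4)*(-57) + B(J, -2) = 1*(-57) + (⅑ - 1/36*(-2)) = -57 + (⅑ + 1/18) = -57 + ⅙ = -341/6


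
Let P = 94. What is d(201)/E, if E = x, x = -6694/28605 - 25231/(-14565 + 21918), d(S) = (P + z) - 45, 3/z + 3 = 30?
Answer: -3443221990/256984579 ≈ -13.399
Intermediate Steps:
z = ⅑ (z = 3/(-3 + 30) = 3/27 = 3*(1/27) = ⅑ ≈ 0.11111)
d(S) = 442/9 (d(S) = (94 + ⅑) - 45 = 847/9 - 45 = 442/9)
x = -256984579/70110855 (x = -6694*1/28605 - 25231/7353 = -6694/28605 - 25231*1/7353 = -6694/28605 - 25231/7353 = -256984579/70110855 ≈ -3.6654)
E = -256984579/70110855 ≈ -3.6654
d(201)/E = 442/(9*(-256984579/70110855)) = (442/9)*(-70110855/256984579) = -3443221990/256984579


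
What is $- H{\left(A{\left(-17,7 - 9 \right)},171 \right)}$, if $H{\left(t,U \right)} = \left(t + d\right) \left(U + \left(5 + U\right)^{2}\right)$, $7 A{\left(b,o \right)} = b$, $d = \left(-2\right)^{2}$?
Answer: $- \frac{342617}{7} \approx -48945.0$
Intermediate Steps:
$d = 4$
$A{\left(b,o \right)} = \frac{b}{7}$
$H{\left(t,U \right)} = \left(4 + t\right) \left(U + \left(5 + U\right)^{2}\right)$ ($H{\left(t,U \right)} = \left(t + 4\right) \left(U + \left(5 + U\right)^{2}\right) = \left(4 + t\right) \left(U + \left(5 + U\right)^{2}\right)$)
$- H{\left(A{\left(-17,7 - 9 \right)},171 \right)} = - (4 \cdot 171 + 4 \left(5 + 171\right)^{2} + 171 \cdot \frac{1}{7} \left(-17\right) + \frac{1}{7} \left(-17\right) \left(5 + 171\right)^{2}) = - (684 + 4 \cdot 176^{2} + 171 \left(- \frac{17}{7}\right) - \frac{17 \cdot 176^{2}}{7}) = - (684 + 4 \cdot 30976 - \frac{2907}{7} - \frac{526592}{7}) = - (684 + 123904 - \frac{2907}{7} - \frac{526592}{7}) = \left(-1\right) \frac{342617}{7} = - \frac{342617}{7}$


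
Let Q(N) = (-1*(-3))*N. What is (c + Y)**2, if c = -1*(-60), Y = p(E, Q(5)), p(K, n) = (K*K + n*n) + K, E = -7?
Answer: 106929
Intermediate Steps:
Q(N) = 3*N
p(K, n) = K + K**2 + n**2 (p(K, n) = (K**2 + n**2) + K = K + K**2 + n**2)
Y = 267 (Y = -7 + (-7)**2 + (3*5)**2 = -7 + 49 + 15**2 = -7 + 49 + 225 = 267)
c = 60
(c + Y)**2 = (60 + 267)**2 = 327**2 = 106929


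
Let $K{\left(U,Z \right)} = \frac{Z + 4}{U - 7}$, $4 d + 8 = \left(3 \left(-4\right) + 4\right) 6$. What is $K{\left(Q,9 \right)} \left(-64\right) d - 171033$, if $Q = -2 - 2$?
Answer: $- \frac{1893011}{11} \approx -1.7209 \cdot 10^{5}$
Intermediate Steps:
$d = -14$ ($d = -2 + \frac{\left(3 \left(-4\right) + 4\right) 6}{4} = -2 + \frac{\left(-12 + 4\right) 6}{4} = -2 + \frac{\left(-8\right) 6}{4} = -2 + \frac{1}{4} \left(-48\right) = -2 - 12 = -14$)
$Q = -4$ ($Q = -2 - 2 = -4$)
$K{\left(U,Z \right)} = \frac{4 + Z}{-7 + U}$
$K{\left(Q,9 \right)} \left(-64\right) d - 171033 = \frac{4 + 9}{-7 - 4} \left(-64\right) \left(-14\right) - 171033 = \frac{1}{-11} \cdot 13 \left(-64\right) \left(-14\right) - 171033 = \left(- \frac{1}{11}\right) 13 \left(-64\right) \left(-14\right) - 171033 = \left(- \frac{13}{11}\right) \left(-64\right) \left(-14\right) - 171033 = \frac{832}{11} \left(-14\right) - 171033 = - \frac{11648}{11} - 171033 = - \frac{1893011}{11}$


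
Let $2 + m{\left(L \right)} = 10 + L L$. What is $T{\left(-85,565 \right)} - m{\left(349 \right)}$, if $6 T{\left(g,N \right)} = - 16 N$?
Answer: $- \frac{369947}{3} \approx -1.2332 \cdot 10^{5}$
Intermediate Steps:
$T{\left(g,N \right)} = - \frac{8 N}{3}$ ($T{\left(g,N \right)} = \frac{\left(-16\right) N}{6} = - \frac{8 N}{3}$)
$m{\left(L \right)} = 8 + L^{2}$ ($m{\left(L \right)} = -2 + \left(10 + L L\right) = -2 + \left(10 + L^{2}\right) = 8 + L^{2}$)
$T{\left(-85,565 \right)} - m{\left(349 \right)} = \left(- \frac{8}{3}\right) 565 - \left(8 + 349^{2}\right) = - \frac{4520}{3} - \left(8 + 121801\right) = - \frac{4520}{3} - 121809 = - \frac{369947}{3}$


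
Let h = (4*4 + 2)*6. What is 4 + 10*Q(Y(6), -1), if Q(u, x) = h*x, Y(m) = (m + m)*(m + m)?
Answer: -1076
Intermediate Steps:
h = 108 (h = (16 + 2)*6 = 18*6 = 108)
Y(m) = 4*m² (Y(m) = (2*m)*(2*m) = 4*m²)
Q(u, x) = 108*x
4 + 10*Q(Y(6), -1) = 4 + 10*(108*(-1)) = 4 + 10*(-108) = 4 - 1080 = -1076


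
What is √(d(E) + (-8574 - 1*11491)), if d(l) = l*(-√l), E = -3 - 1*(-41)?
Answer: √(-20065 - 38*√38) ≈ 142.48*I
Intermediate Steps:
E = 38 (E = -3 + 41 = 38)
d(l) = -l^(3/2)
√(d(E) + (-8574 - 1*11491)) = √(-38^(3/2) + (-8574 - 1*11491)) = √(-38*√38 + (-8574 - 11491)) = √(-38*√38 - 20065) = √(-20065 - 38*√38)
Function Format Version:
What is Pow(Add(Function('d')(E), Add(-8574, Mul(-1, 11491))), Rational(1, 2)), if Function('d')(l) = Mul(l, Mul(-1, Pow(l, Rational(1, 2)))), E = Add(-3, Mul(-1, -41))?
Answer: Pow(Add(-20065, Mul(-38, Pow(38, Rational(1, 2)))), Rational(1, 2)) ≈ Mul(142.48, I)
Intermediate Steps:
E = 38 (E = Add(-3, 41) = 38)
Function('d')(l) = Mul(-1, Pow(l, Rational(3, 2)))
Pow(Add(Function('d')(E), Add(-8574, Mul(-1, 11491))), Rational(1, 2)) = Pow(Add(Mul(-1, Pow(38, Rational(3, 2))), Add(-8574, Mul(-1, 11491))), Rational(1, 2)) = Pow(Add(Mul(-1, Mul(38, Pow(38, Rational(1, 2)))), Add(-8574, -11491)), Rational(1, 2)) = Pow(Add(Mul(-38, Pow(38, Rational(1, 2))), -20065), Rational(1, 2)) = Pow(Add(-20065, Mul(-38, Pow(38, Rational(1, 2)))), Rational(1, 2))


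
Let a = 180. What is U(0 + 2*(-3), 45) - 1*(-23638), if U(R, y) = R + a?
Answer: 23812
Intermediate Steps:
U(R, y) = 180 + R (U(R, y) = R + 180 = 180 + R)
U(0 + 2*(-3), 45) - 1*(-23638) = (180 + (0 + 2*(-3))) - 1*(-23638) = (180 + (0 - 6)) + 23638 = (180 - 6) + 23638 = 174 + 23638 = 23812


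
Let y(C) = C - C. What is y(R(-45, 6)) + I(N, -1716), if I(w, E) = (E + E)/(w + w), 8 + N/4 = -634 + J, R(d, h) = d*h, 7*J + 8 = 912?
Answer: 3003/3590 ≈ 0.83649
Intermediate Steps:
J = 904/7 (J = -8/7 + (⅐)*912 = -8/7 + 912/7 = 904/7 ≈ 129.14)
y(C) = 0
N = -14360/7 (N = -32 + 4*(-634 + 904/7) = -32 + 4*(-3534/7) = -32 - 14136/7 = -14360/7 ≈ -2051.4)
I(w, E) = E/w (I(w, E) = (2*E)/((2*w)) = (2*E)*(1/(2*w)) = E/w)
y(R(-45, 6)) + I(N, -1716) = 0 - 1716/(-14360/7) = 0 - 1716*(-7/14360) = 0 + 3003/3590 = 3003/3590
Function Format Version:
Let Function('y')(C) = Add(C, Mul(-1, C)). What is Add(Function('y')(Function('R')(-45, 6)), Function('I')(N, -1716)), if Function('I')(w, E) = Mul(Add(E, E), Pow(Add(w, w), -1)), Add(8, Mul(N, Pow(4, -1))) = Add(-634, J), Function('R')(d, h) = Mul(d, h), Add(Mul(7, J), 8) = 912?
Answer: Rational(3003, 3590) ≈ 0.83649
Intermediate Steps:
J = Rational(904, 7) (J = Add(Rational(-8, 7), Mul(Rational(1, 7), 912)) = Add(Rational(-8, 7), Rational(912, 7)) = Rational(904, 7) ≈ 129.14)
Function('y')(C) = 0
N = Rational(-14360, 7) (N = Add(-32, Mul(4, Add(-634, Rational(904, 7)))) = Add(-32, Mul(4, Rational(-3534, 7))) = Add(-32, Rational(-14136, 7)) = Rational(-14360, 7) ≈ -2051.4)
Function('I')(w, E) = Mul(E, Pow(w, -1)) (Function('I')(w, E) = Mul(Mul(2, E), Pow(Mul(2, w), -1)) = Mul(Mul(2, E), Mul(Rational(1, 2), Pow(w, -1))) = Mul(E, Pow(w, -1)))
Add(Function('y')(Function('R')(-45, 6)), Function('I')(N, -1716)) = Add(0, Mul(-1716, Pow(Rational(-14360, 7), -1))) = Add(0, Mul(-1716, Rational(-7, 14360))) = Add(0, Rational(3003, 3590)) = Rational(3003, 3590)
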